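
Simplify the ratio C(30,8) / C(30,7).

C(n,k+1)/C(n,k) = (n−k)/(k+1) = (30−7)/(7+1) = 23/8.

23/8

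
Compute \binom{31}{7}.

C(31,7) = (31·30·29·28·27·26·25) / 7! = 13253058000 / 5040 = 2629575.

2629575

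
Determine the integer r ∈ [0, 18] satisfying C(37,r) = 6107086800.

C(37,r) increases on 0 ≤ r ≤ 18. C(37,13) = 3562467300 and C(37,14) = 6107086800, so r = 14.

14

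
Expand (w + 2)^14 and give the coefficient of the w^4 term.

The general term is C(14,j)·(w)^j·(2)^(14-j); the w^4 term has j = 4.
C(14,4) = 1001.
Coefficient = C(14,4) · 2^10 = 1001 · 1024 = 1025024.

1025024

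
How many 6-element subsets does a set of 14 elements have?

3003

C(14,6) = (14·13·12·11·10·9) / 6! = 2162160 / 720 = 3003.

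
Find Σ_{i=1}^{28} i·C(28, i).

Since i·C(28,i) = 28·C(27,i−1), the sum is 28·2^27 = 28·134217728 = 3758096384.

3758096384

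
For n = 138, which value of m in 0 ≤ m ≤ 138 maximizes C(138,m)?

69

C(138,m) is maximized at m = 138/2 = 69.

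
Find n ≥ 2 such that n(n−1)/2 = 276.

24

n(n−1)/2 = 276 ⇒ n(n−1) = 552. Since 24·23 = 552, n = 24.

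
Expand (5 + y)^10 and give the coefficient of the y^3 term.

9375000

The general term is C(10,j)·(5)^j·(y)^(10-j); the y^3 term has j = 7.
C(10,7) = 120.
Coefficient = C(10,7) · 5^7 = 120 · 78125 = 9375000.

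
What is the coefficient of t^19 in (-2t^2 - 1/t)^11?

General term: C(11,j)·(-2t^2)^j·(-1/t)^(11-j), with t-exponent 2j − 1(11−j) = 3j − 11.
Set 3j − 11 = 19: j = 10.
C(11,10) = 11; (-2)^10 = 1024; (-1)^1 = -1.
Coefficient = 11 · 1024 · (-1) = -11264.

-11264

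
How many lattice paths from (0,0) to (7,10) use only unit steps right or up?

Each path is a sequence of 17 steps with 7 rights: C(17,7) = 19448.

19448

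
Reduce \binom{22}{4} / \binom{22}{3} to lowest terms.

19/4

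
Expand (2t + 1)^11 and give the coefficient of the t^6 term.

The general term is C(11,j)·(2t)^j·(1)^(11-j); the t^6 term has j = 6.
C(11,6) = 462.
Coefficient = C(11,6) · 2^6 = 462 · 64 = 29568.

29568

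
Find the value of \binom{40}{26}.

23206929840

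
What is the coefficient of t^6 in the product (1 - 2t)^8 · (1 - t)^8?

Coefficient of t^6 = Σ_{j} C(8,j)·(-2)^j·C(8,6-j)·(-1)^(6-j) for j from 0 to 6.
= 28 + 896 + 7840 + 25088 + 31360 + 14336 + 1792 = 81340.

81340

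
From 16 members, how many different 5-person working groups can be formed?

This is C(16,5) = 4368.

4368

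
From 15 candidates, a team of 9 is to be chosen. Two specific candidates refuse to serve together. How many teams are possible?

3289

All 9-subsets: C(15,9) = 5005. Those containing both fixed elements: C(13,7) = 1716.
5005 − 1716 = 3289.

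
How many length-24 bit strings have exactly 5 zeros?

42504

Choose the 5 positions: C(24,5) = 42504.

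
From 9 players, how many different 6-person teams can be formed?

84

This is C(9,6) = 84.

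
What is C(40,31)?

273438880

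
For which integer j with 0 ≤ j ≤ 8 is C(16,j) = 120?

C(16,j) increases on 0 ≤ j ≤ 8. C(16,1) = 16 and C(16,2) = 120, so j = 2.

2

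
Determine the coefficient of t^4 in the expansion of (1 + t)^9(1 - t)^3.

-27

Coefficient of t^4 = Σ_{j} C(9,j)·1^j·C(3,4-j)·(-1)^(4-j) for j from 1 to 4.
= (-9) + 108 + (-252) + 126 = -27.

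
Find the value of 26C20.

230230

C(26,20) = C(26,6) by symmetry.
C(26,6) = (26·25·24·23·22·21) / 6! = 165765600 / 720 = 230230.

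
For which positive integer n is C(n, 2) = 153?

18

n(n−1)/2 = 153 ⇒ n(n−1) = 306. Since 18·17 = 306, n = 18.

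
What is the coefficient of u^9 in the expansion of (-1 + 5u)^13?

1396484375

The general term is C(13,j)·(-1)^j·(5u)^(13-j); the u^9 term has j = 4.
C(13,4) = 715.
Coefficient = C(13,4) · 5^9 = 715 · 1953125 = 1396484375.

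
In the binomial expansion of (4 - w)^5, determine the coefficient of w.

The general term is C(5,j)·(4)^j·(-w)^(5-j); the w^1 term has j = 4.
C(5,4) = 5.
Coefficient = C(5,4) · 4^4 · (-1)^1 = 5 · 256 · (-1) = -1280.

-1280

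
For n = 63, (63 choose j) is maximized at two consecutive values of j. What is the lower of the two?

For odd n = 63, C(63,j) peaks at j = (n−1)/2 and (n+1)/2; the lower is 31.

31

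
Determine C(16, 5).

4368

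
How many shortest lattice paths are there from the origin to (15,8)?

490314

Each path is a sequence of 23 steps with 15 rights: C(23,15) = 490314.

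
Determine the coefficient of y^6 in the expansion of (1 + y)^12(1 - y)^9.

24

Coefficient of y^6 = Σ_{j} C(12,j)·1^j·C(9,6-j)·(-1)^(6-j) for j from 0 to 6.
= 84 + (-1512) + 8316 + (-18480) + 17820 + (-7128) + 924 = 24.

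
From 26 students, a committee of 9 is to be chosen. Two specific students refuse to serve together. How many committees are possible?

All 9-subsets: C(26,9) = 3124550. Those containing both fixed elements: C(24,7) = 346104.
3124550 − 346104 = 2778446.

2778446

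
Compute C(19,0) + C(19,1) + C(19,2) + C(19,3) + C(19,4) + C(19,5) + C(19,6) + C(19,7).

94184

1 + 19 + 171 + 969 + 3876 + 11628 + 27132 + 50388 = 94184.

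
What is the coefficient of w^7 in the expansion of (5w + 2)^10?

75000000

The general term is C(10,j)·(5w)^j·(2)^(10-j); the w^7 term has j = 7.
C(10,7) = 120.
Coefficient = C(10,7) · 5^7 · 2^3 = 120 · 78125 · 8 = 75000000.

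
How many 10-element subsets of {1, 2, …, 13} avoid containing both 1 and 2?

All 10-subsets: C(13,10) = 286. Those containing both fixed elements: C(11,8) = 165.
286 − 165 = 121.

121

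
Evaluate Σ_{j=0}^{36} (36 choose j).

68719476736

The entries of row 36 sum to 2^36 = 68719476736.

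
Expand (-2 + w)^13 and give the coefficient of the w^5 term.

329472

The general term is C(13,j)·(-2)^j·(w)^(13-j); the w^5 term has j = 8.
C(13,8) = 1287.
Coefficient = C(13,8) · (-2)^8 = 1287 · 256 = 329472.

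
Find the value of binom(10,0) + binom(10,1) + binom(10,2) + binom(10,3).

176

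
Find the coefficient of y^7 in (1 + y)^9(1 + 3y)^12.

18917208

Coefficient of y^7 = Σ_{j} C(9,j)·1^j·C(12,7-j)·3^(7-j) for j from 0 to 7.
= 1732104 + 6062364 + 6928416 + 3367980 + 748440 + 74844 + 3024 + 36 = 18917208.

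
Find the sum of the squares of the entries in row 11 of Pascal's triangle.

705432

By Vandermonde's identity, Σ C(11,j)² = C(22,11) = 705432.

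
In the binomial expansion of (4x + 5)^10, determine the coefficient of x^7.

245760000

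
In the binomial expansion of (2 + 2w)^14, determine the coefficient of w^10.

16400384

The general term is C(14,j)·(2)^j·(2w)^(14-j); the w^10 term has j = 4.
C(14,4) = 1001.
Coefficient = C(14,4) · 2^4 · 2^10 = 1001 · 16 · 1024 = 16400384.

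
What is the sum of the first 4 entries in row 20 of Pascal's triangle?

1351

1 + 20 + 190 + 1140 = 1351.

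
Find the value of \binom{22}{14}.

319770

C(22,14) = C(22,8) by symmetry.
C(22,8) = (22·21·20·19·18·17·16·15) / 8! = 12893126400 / 40320 = 319770.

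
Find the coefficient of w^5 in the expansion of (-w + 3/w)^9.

General term: C(9,j)·(-w)^j·(3/w)^(9-j), with w-exponent 1j − 1(9−j) = 2j − 9.
Set 2j − 9 = 5: j = 7.
C(9,7) = 36; (-1)^7 = -1; 3^2 = 9.
Coefficient = 36 · (-1) · 9 = -324.

-324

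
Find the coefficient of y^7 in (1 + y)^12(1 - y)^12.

0

Coefficient of y^7 = Σ_{j} C(12,j)·1^j·C(12,7-j)·(-1)^(7-j) for j from 0 to 7.
= (-792) + 11088 + (-52272) + 108900 + (-108900) + 52272 + (-11088) + 792 = 0.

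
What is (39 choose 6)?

3262623

C(39,6) = (39·38·37·36·35·34) / 6! = 2349088560 / 720 = 3262623.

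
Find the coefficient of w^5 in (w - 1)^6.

The general term is C(6,j)·(w)^j·(-1)^(6-j); the w^5 term has j = 5.
C(6,5) = 6.
Coefficient = C(6,5) · (-1)^1 = 6 · (-1) = -6.

-6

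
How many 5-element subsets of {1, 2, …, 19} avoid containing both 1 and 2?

All 5-subsets: C(19,5) = 11628. Those containing both fixed elements: C(17,3) = 680.
11628 − 680 = 10948.

10948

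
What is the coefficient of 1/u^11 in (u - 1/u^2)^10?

General term: C(10,j)·(u)^j·(-1/u^2)^(10-j), with u-exponent 1j − 2(10−j) = 3j − 20.
Set 3j − 20 = -11: j = 3.
C(10,3) = 120; 1^3 = 1; (-1)^7 = -1.
Coefficient = 120 · 1 · (-1) = -120.

-120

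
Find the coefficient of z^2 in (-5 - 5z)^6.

234375

The general term is C(6,j)·(-5)^j·(-5z)^(6-j); the z^2 term has j = 4.
C(6,4) = 15.
Coefficient = C(6,4) · (-5)^4 · (-5)^2 = 15 · 625 · 25 = 234375.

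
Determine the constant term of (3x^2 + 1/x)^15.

General term: C(15,j)·(3x^2)^j·(1/x)^(15-j), with x-exponent 2j − 1(15−j) = 3j − 15.
Set 3j − 15 = 0: j = 5.
C(15,5) = 3003; 3^5 = 243; 1^10 = 1.
Coefficient = 3003 · 243 · 1 = 729729.

729729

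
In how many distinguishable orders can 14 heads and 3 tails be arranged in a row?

Choose positions for the heads: C(17,14) = 680.

680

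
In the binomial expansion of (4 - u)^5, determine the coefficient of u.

The general term is C(5,j)·(4)^j·(-u)^(5-j); the u^1 term has j = 4.
C(5,4) = 5.
Coefficient = C(5,4) · 4^4 · (-1)^1 = 5 · 256 · (-1) = -1280.

-1280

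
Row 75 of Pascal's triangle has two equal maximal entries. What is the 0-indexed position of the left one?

For odd n = 75, C(75,k) peaks at k = (n−1)/2 and (n+1)/2; the lower is 37.

37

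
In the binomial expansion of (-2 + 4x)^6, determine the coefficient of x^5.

-12288

The general term is C(6,j)·(-2)^j·(4x)^(6-j); the x^5 term has j = 1.
C(6,1) = 6.
Coefficient = C(6,1) · (-2)^1 · 4^5 = 6 · (-2) · 1024 = -12288.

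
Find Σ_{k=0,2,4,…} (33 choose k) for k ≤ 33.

Half of (1+1)^33 + (1−1)^33 gives the even-index sum: 2^32 = 4294967296.

4294967296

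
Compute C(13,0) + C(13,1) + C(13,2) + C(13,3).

1 + 13 + 78 + 286 = 378.

378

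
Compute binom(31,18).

C(31,18) = C(31,13) by symmetry.
C(31,13) = (31·30·29·28·27·26·25·24·23·22·21·20·19) / 13! = 1284342188088960000 / 6227020800 = 206253075.

206253075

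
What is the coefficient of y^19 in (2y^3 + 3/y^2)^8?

3072

General term: C(8,j)·(2y^3)^j·(3/y^2)^(8-j), with y-exponent 3j − 2(8−j) = 5j − 16.
Set 5j − 16 = 19: j = 7.
C(8,7) = 8; 2^7 = 128; 3^1 = 3.
Coefficient = 8 · 128 · 3 = 3072.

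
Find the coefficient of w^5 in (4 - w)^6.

The general term is C(6,j)·(4)^j·(-w)^(6-j); the w^5 term has j = 1.
C(6,1) = 6.
Coefficient = C(6,1) · 4^1 · (-1)^5 = 6 · 4 · (-1) = -24.

-24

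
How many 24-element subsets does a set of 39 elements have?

25140840660

C(39,24) = C(39,15) by symmetry.
C(39,15) = (39·38·37·36·35·34·33·32·31·30·29·28·27·26·25) / 15! = 32876032921054202880000 / 1307674368000 = 25140840660.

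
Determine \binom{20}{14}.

C(20,14) = C(20,6) by symmetry.
C(20,6) = (20·19·18·17·16·15) / 6! = 27907200 / 720 = 38760.

38760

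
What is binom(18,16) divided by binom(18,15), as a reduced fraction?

C(n,k+1)/C(n,k) = (n−k)/(k+1) = (18−15)/(15+1) = 3/16.

3/16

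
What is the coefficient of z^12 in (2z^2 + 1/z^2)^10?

11520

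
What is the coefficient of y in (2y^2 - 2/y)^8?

General term: C(8,j)·(2y^2)^j·(-2/y)^(8-j), with y-exponent 2j − 1(8−j) = 3j − 8.
Set 3j − 8 = 1: j = 3.
C(8,3) = 56; 2^3 = 8; (-2)^5 = -32.
Coefficient = 56 · 8 · (-32) = -14336.

-14336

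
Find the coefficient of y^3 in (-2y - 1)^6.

160

The general term is C(6,j)·(-2y)^j·(-1)^(6-j); the y^3 term has j = 3.
C(6,3) = 20.
Coefficient = C(6,3) · (-2)^3 · (-1)^3 = 20 · (-8) · (-1) = 160.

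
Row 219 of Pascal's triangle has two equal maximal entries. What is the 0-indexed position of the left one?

109

For odd n = 219, C(219,m) peaks at m = (n−1)/2 and (n+1)/2; the lower is 109.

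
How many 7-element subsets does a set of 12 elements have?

792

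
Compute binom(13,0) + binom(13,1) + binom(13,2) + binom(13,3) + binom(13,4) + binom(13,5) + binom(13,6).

4096

1 + 13 + 78 + 286 + 715 + 1287 + 1716 = 4096.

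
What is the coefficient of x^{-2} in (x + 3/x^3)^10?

3240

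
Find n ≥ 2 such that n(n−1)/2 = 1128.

48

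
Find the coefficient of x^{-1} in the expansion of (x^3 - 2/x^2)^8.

-1792

General term: C(8,j)·(x^3)^j·(-2/x^2)^(8-j), with x-exponent 3j − 2(8−j) = 5j − 16.
Set 5j − 16 = -1: j = 3.
C(8,3) = 56; 1^3 = 1; (-2)^5 = -32.
Coefficient = 56 · 1 · (-32) = -1792.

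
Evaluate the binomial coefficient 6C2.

15

C(6,2) = (6·5) / 2! = 30 / 2 = 15.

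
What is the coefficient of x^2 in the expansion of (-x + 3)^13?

The general term is C(13,j)·(-x)^j·(3)^(13-j); the x^2 term has j = 2.
C(13,2) = 78.
Coefficient = C(13,2) · 3^11 = 78 · 177147 = 13817466.

13817466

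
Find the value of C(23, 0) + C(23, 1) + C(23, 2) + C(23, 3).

1 + 23 + 253 + 1771 = 2048.

2048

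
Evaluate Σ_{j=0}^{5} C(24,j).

55455

1 + 24 + 276 + 2024 + 10626 + 42504 = 55455.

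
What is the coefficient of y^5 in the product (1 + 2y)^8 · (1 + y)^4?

9424

Coefficient of y^5 = Σ_{j} C(8,j)·2^j·C(4,5-j)·1^(5-j) for j from 1 to 5.
= 16 + 448 + 2688 + 4480 + 1792 = 9424.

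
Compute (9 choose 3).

84

C(9,3) = (9·8·7) / 3! = 504 / 6 = 84.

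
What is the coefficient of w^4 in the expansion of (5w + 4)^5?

The general term is C(5,j)·(5w)^j·(4)^(5-j); the w^4 term has j = 4.
C(5,4) = 5.
Coefficient = C(5,4) · 5^4 · 4^1 = 5 · 625 · 4 = 12500.

12500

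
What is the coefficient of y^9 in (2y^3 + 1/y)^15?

320320

General term: C(15,j)·(2y^3)^j·(1/y)^(15-j), with y-exponent 3j − 1(15−j) = 4j − 15.
Set 4j − 15 = 9: j = 6.
C(15,6) = 5005; 2^6 = 64; 1^9 = 1.
Coefficient = 5005 · 64 · 1 = 320320.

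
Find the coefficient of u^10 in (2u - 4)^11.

The general term is C(11,j)·(2u)^j·(-4)^(11-j); the u^10 term has j = 10.
C(11,10) = 11.
Coefficient = C(11,10) · 2^10 · (-4)^1 = 11 · 1024 · (-4) = -45056.

-45056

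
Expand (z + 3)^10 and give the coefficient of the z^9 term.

30

The general term is C(10,j)·(z)^j·(3)^(10-j); the z^9 term has j = 9.
C(10,9) = 10.
Coefficient = C(10,9) · 3^1 = 10 · 3 = 30.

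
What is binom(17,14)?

C(17,14) = C(17,3) by symmetry.
C(17,3) = (17·16·15) / 3! = 4080 / 6 = 680.

680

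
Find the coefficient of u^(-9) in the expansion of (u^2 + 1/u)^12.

General term: C(12,j)·(u^2)^j·(1/u)^(12-j), with u-exponent 2j − 1(12−j) = 3j − 12.
Set 3j − 12 = -9: j = 1.
C(12,1) = 12; 1^1 = 1; 1^11 = 1.
Coefficient = 12 · 1 · 1 = 12.

12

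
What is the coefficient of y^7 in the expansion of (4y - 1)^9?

589824

The general term is C(9,j)·(4y)^j·(-1)^(9-j); the y^7 term has j = 7.
C(9,7) = 36.
Coefficient = C(9,7) · 4^7 = 36 · 16384 = 589824.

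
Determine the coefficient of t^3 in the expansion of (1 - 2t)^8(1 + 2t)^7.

56

Coefficient of t^3 = Σ_{j} C(8,j)·(-2)^j·C(7,3-j)·2^(3-j) for j from 0 to 3.
= 280 + (-1344) + 1568 + (-448) = 56.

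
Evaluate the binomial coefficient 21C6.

54264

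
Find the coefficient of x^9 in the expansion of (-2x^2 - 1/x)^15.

-1647360

General term: C(15,j)·(-2x^2)^j·(-1/x)^(15-j), with x-exponent 2j − 1(15−j) = 3j − 15.
Set 3j − 15 = 9: j = 8.
C(15,8) = 6435; (-2)^8 = 256; (-1)^7 = -1.
Coefficient = 6435 · 256 · (-1) = -1647360.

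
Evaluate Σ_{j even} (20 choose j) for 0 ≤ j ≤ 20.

Even-j terms of row 20 sum to 2^19 = 524288.

524288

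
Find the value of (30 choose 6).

593775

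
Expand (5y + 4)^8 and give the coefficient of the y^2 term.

2867200

The general term is C(8,j)·(5y)^j·(4)^(8-j); the y^2 term has j = 2.
C(8,2) = 28.
Coefficient = C(8,2) · 5^2 · 4^6 = 28 · 25 · 4096 = 2867200.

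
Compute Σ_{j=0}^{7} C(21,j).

1 + 21 + 210 + 1330 + 5985 + 20349 + 54264 + 116280 = 198440.

198440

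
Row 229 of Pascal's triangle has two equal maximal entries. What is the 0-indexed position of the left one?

114

For odd n = 229, C(229,i) peaks at i = (n−1)/2 and (n+1)/2; the smaller is 114.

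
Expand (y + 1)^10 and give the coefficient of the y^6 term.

210

The general term is C(10,j)·(y)^j·(1)^(10-j); the y^6 term has j = 6.
C(10,6) = 210.
Coefficient = C(10,6) = 210.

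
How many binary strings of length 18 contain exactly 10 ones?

43758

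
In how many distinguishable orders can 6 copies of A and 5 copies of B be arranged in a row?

Choose positions for the A's: C(11,6) = 462.

462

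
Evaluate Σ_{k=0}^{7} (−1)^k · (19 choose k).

-31824

The partial alternating sum Σ_{k=0}^{7} (−1)^k C(19,k) = (−1)^7 C(18,7) = -31824.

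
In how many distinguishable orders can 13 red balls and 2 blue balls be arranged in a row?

105

Choose positions for the red balls: C(15,13) = 105.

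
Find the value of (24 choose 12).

2704156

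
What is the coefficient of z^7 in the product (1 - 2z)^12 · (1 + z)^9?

-6732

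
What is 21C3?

1330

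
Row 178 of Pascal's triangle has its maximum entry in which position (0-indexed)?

89

C(178,k) is maximized at k = 178/2 = 89.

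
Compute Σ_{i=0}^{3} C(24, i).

2325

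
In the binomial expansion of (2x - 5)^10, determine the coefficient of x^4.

52500000

The general term is C(10,j)·(2x)^j·(-5)^(10-j); the x^4 term has j = 4.
C(10,4) = 210.
Coefficient = C(10,4) · 2^4 · (-5)^6 = 210 · 16 · 15625 = 52500000.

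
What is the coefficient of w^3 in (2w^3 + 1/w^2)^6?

General term: C(6,j)·(2w^3)^j·(1/w^2)^(6-j), with w-exponent 3j − 2(6−j) = 5j − 12.
Set 5j − 12 = 3: j = 3.
C(6,3) = 20; 2^3 = 8; 1^3 = 1.
Coefficient = 20 · 8 · 1 = 160.

160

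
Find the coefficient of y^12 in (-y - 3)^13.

-39

The general term is C(13,j)·(-y)^j·(-3)^(13-j); the y^12 term has j = 12.
C(13,12) = 13.
Coefficient = C(13,12) · (-3)^1 = 13 · (-3) = -39.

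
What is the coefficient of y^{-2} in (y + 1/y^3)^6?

General term: C(6,j)·(y)^j·(1/y^3)^(6-j), with y-exponent 1j − 3(6−j) = 4j − 18.
Set 4j − 18 = -2: j = 4.
C(6,4) = 15; 1^4 = 1; 1^2 = 1.
Coefficient = 15 · 1 · 1 = 15.

15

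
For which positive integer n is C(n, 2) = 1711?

59

n(n−1)/2 = 1711 ⇒ n(n−1) = 3422. Since 59·58 = 3422, n = 59.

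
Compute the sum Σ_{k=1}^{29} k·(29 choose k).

7784628224

Since k·C(29,k) = 29·C(28,k−1), the sum is 29·2^28 = 29·268435456 = 7784628224.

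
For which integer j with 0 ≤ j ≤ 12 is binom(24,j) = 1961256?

C(24,j) increases on 0 ≤ j ≤ 12. C(24,9) = 1307504 and C(24,10) = 1961256, so j = 10.

10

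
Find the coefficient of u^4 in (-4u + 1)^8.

The general term is C(8,j)·(-4u)^j·(1)^(8-j); the u^4 term has j = 4.
C(8,4) = 70.
Coefficient = C(8,4) · (-4)^4 = 70 · 256 = 17920.

17920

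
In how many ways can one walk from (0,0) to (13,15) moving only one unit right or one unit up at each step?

Each path is a sequence of 28 steps with 13 rights: C(28,13) = 37442160.

37442160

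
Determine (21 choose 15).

54264

C(21,15) = C(21,6) by symmetry.
C(21,6) = (21·20·19·18·17·16) / 6! = 39070080 / 720 = 54264.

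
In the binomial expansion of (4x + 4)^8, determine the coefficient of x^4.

The general term is C(8,j)·(4x)^j·(4)^(8-j); the x^4 term has j = 4.
C(8,4) = 70.
Coefficient = C(8,4) · 4^4 · 4^4 = 70 · 256 · 256 = 4587520.

4587520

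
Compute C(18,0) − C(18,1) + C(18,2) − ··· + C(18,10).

19448

The partial alternating sum Σ_{k=0}^{10} (−1)^k C(18,k) = (−1)^10 C(17,10) = 19448.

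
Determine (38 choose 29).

C(38,29) = C(38,9) by symmetry.
C(38,9) = (38·37·36·35·34·33·32·31·30) / 9! = 59153663923200 / 362880 = 163011640.

163011640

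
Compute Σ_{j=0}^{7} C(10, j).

1 + 10 + 45 + 120 + 210 + 252 + 210 + 120 = 968.

968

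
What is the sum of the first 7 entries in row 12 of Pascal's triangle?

2510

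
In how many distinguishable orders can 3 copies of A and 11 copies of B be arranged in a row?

364

Choose positions for the A's: C(14,3) = 364.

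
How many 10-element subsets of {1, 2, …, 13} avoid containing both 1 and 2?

All 10-subsets: C(13,10) = 286. Those containing both fixed elements: C(11,8) = 165.
286 − 165 = 121.

121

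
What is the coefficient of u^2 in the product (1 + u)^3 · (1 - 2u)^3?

-3

Coefficient of u^2 = Σ_{j} C(3,j)·1^j·C(3,2-j)·(-2)^(2-j) for j from 0 to 2.
= 12 + (-18) + 3 = -3.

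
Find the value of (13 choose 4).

715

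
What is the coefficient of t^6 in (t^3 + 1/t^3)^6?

15

General term: C(6,j)·(t^3)^j·(1/t^3)^(6-j), with t-exponent 3j − 3(6−j) = 6j − 18.
Set 6j − 18 = 6: j = 4.
C(6,4) = 15; 1^4 = 1; 1^2 = 1.
Coefficient = 15 · 1 · 1 = 15.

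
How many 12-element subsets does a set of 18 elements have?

C(18,12) = C(18,6) by symmetry.
C(18,6) = (18·17·16·15·14·13) / 6! = 13366080 / 720 = 18564.

18564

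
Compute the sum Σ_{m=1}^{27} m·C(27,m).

1811939328

Since m·C(27,m) = 27·C(26,m−1), the sum is 27·2^26 = 27·67108864 = 1811939328.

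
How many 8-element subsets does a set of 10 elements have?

45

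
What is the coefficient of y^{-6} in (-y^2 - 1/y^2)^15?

General term: C(15,j)·(-y^2)^j·(-1/y^2)^(15-j), with y-exponent 2j − 2(15−j) = 4j − 30.
Set 4j − 30 = -6: j = 6.
C(15,6) = 5005; (-1)^6 = 1; (-1)^9 = -1.
Coefficient = 5005 · 1 · (-1) = -5005.

-5005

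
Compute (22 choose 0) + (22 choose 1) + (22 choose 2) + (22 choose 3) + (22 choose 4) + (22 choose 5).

35443

1 + 22 + 231 + 1540 + 7315 + 26334 = 35443.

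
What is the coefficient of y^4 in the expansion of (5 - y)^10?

The general term is C(10,j)·(5)^j·(-y)^(10-j); the y^4 term has j = 6.
C(10,6) = 210.
Coefficient = C(10,6) · 5^6 = 210 · 15625 = 3281250.

3281250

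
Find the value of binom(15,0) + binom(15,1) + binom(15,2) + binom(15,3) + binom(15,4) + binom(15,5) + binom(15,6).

9949

1 + 15 + 105 + 455 + 1365 + 3003 + 5005 = 9949.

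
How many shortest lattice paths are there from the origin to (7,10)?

Each path is a sequence of 17 steps with 7 rights: C(17,7) = 19448.

19448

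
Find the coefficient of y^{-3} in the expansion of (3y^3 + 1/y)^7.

21

General term: C(7,j)·(3y^3)^j·(1/y)^(7-j), with y-exponent 3j − 1(7−j) = 4j − 7.
Set 4j − 7 = -3: j = 1.
C(7,1) = 7; 3^1 = 3; 1^6 = 1.
Coefficient = 7 · 3 · 1 = 21.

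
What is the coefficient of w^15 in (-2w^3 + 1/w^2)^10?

-15360

General term: C(10,j)·(-2w^3)^j·(1/w^2)^(10-j), with w-exponent 3j − 2(10−j) = 5j − 20.
Set 5j − 20 = 15: j = 7.
C(10,7) = 120; (-2)^7 = -128; 1^3 = 1.
Coefficient = 120 · (-128) · 1 = -15360.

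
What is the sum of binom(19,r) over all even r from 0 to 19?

262144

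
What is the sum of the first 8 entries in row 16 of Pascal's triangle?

26333

1 + 16 + 120 + 560 + 1820 + 4368 + 8008 + 11440 = 26333.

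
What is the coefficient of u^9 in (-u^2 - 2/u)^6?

General term: C(6,j)·(-u^2)^j·(-2/u)^(6-j), with u-exponent 2j − 1(6−j) = 3j − 6.
Set 3j − 6 = 9: j = 5.
C(6,5) = 6; (-1)^5 = -1; (-2)^1 = -2.
Coefficient = 6 · (-1) · (-2) = 12.

12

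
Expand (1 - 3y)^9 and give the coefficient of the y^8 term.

59049

The general term is C(9,j)·(1)^j·(-3y)^(9-j); the y^8 term has j = 1.
C(9,1) = 9.
Coefficient = C(9,1) · (-3)^8 = 9 · 6561 = 59049.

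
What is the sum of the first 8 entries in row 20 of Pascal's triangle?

137980

1 + 20 + 190 + 1140 + 4845 + 15504 + 38760 + 77520 = 137980.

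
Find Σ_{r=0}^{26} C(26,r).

67108864

Setting x = 1 in (1+x)^26 gives Σ C(26,r) = 2^26 = 67108864.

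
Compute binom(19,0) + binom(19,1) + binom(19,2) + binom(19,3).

1160

1 + 19 + 171 + 969 = 1160.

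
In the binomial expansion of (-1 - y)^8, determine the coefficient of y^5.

The general term is C(8,j)·(-1)^j·(-y)^(8-j); the y^5 term has j = 3.
C(8,3) = 56.
Coefficient = C(8,3) · (-1)^3 · (-1)^5 = 56 · (-1) · (-1) = 56.

56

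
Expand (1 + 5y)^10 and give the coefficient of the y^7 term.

The general term is C(10,j)·(1)^j·(5y)^(10-j); the y^7 term has j = 3.
C(10,3) = 120.
Coefficient = C(10,3) · 5^7 = 120 · 78125 = 9375000.

9375000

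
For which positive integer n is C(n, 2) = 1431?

n(n−1)/2 = 1431 ⇒ n(n−1) = 2862. Since 54·53 = 2862, n = 54.

54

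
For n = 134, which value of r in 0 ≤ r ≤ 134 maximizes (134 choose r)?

67

C(134,r) is maximized at r = 134/2 = 67.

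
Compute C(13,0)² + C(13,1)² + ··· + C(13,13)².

10400600

By Vandermonde's identity, Σ C(13,k)² = C(26,13) = 10400600.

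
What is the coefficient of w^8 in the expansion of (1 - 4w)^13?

84344832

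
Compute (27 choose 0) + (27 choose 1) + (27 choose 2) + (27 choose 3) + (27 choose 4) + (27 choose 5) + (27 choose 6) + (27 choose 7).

1 + 27 + 351 + 2925 + 17550 + 80730 + 296010 + 888030 = 1285624.

1285624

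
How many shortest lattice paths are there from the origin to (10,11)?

352716

Each path is a sequence of 21 steps with 10 rights: C(21,10) = 352716.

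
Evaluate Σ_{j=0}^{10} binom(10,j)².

Σ C(10,j)² is the coefficient of x^10 in (1+x)^10(1+x)^10 = (1+x)^20, i.e. C(20,10) = 184756.

184756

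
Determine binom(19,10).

92378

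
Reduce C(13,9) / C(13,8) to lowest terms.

C(n,k+1)/C(n,k) = (n−k)/(k+1) = (13−8)/(8+1) = 5/9.

5/9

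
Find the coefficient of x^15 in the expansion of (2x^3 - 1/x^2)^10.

General term: C(10,j)·(2x^3)^j·(-1/x^2)^(10-j), with x-exponent 3j − 2(10−j) = 5j − 20.
Set 5j − 20 = 15: j = 7.
C(10,7) = 120; 2^7 = 128; (-1)^3 = -1.
Coefficient = 120 · 128 · (-1) = -15360.

-15360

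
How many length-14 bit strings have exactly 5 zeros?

2002

Choose the 5 positions: C(14,5) = 2002.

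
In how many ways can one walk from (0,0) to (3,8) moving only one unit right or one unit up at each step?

Each path is a sequence of 11 steps with 3 rights: C(11,3) = 165.

165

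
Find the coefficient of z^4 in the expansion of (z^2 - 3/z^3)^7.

189

General term: C(7,j)·(z^2)^j·(-3/z^3)^(7-j), with z-exponent 2j − 3(7−j) = 5j − 21.
Set 5j − 21 = 4: j = 5.
C(7,5) = 21; 1^5 = 1; (-3)^2 = 9.
Coefficient = 21 · 1 · 9 = 189.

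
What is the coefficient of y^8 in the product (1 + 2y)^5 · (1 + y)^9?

Coefficient of y^8 = Σ_{j} C(5,j)·2^j·C(9,8-j)·1^(8-j) for j from 0 to 5.
= 9 + 360 + 3360 + 10080 + 10080 + 2688 = 26577.

26577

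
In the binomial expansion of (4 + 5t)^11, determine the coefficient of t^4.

The general term is C(11,j)·(4)^j·(5t)^(11-j); the t^4 term has j = 7.
C(11,7) = 330.
Coefficient = C(11,7) · 4^7 · 5^4 = 330 · 16384 · 625 = 3379200000.

3379200000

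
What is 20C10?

C(20,10) = (20·19·18·17·16·15·14·13·12·11) / 10! = 670442572800 / 3628800 = 184756.

184756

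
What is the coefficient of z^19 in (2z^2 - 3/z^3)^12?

-73728

General term: C(12,j)·(2z^2)^j·(-3/z^3)^(12-j), with z-exponent 2j − 3(12−j) = 5j − 36.
Set 5j − 36 = 19: j = 11.
C(12,11) = 12; 2^11 = 2048; (-3)^1 = -3.
Coefficient = 12 · 2048 · (-3) = -73728.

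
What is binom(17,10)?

C(17,10) = C(17,7) by symmetry.
C(17,7) = (17·16·15·14·13·12·11) / 7! = 98017920 / 5040 = 19448.

19448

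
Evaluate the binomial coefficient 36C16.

7307872110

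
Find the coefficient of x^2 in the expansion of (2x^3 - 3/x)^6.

4860

General term: C(6,j)·(2x^3)^j·(-3/x)^(6-j), with x-exponent 3j − 1(6−j) = 4j − 6.
Set 4j − 6 = 2: j = 2.
C(6,2) = 15; 2^2 = 4; (-3)^4 = 81.
Coefficient = 15 · 4 · 81 = 4860.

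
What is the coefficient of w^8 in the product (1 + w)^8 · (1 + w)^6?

3003

(1 + w)^8(1 + w)^6 = (1 + w)^14, so the coefficient of w^8 is C(14,8)·1^8 = 3003·1 = 3003.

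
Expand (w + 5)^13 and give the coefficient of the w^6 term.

The general term is C(13,j)·(w)^j·(5)^(13-j); the w^6 term has j = 6.
C(13,6) = 1716.
Coefficient = C(13,6) · 5^7 = 1716 · 78125 = 134062500.

134062500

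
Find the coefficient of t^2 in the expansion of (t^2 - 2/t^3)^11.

5280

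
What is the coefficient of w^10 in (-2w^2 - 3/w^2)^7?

General term: C(7,j)·(-2w^2)^j·(-3/w^2)^(7-j), with w-exponent 2j − 2(7−j) = 4j − 14.
Set 4j − 14 = 10: j = 6.
C(7,6) = 7; (-2)^6 = 64; (-3)^1 = -3.
Coefficient = 7 · 64 · (-3) = -1344.

-1344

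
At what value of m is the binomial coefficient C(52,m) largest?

26

C(52,m) is maximized at m = 52/2 = 26.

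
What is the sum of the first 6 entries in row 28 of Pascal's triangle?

122438

1 + 28 + 378 + 3276 + 20475 + 98280 = 122438.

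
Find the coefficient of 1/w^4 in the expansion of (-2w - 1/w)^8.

112

General term: C(8,j)·(-2w)^j·(-1/w)^(8-j), with w-exponent 1j − 1(8−j) = 2j − 8.
Set 2j − 8 = -4: j = 2.
C(8,2) = 28; (-2)^2 = 4; (-1)^6 = 1.
Coefficient = 28 · 4 · 1 = 112.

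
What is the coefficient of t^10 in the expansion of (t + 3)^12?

594

The general term is C(12,j)·(t)^j·(3)^(12-j); the t^10 term has j = 10.
C(12,10) = 66.
Coefficient = C(12,10) · 3^2 = 66 · 9 = 594.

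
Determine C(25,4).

12650

C(25,4) = (25·24·23·22) / 4! = 303600 / 24 = 12650.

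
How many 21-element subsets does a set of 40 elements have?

C(40,21) = C(40,19) by symmetry.
C(40,19) = (40·39·38·37·36·35·34·33·32·31·30·29·28·27·26·25·24·23·22) / 19! = 15969861751731289590988800000 / 121645100408832000 = 131282408400.

131282408400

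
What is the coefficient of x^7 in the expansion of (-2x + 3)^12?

The general term is C(12,j)·(-2x)^j·(3)^(12-j); the x^7 term has j = 7.
C(12,7) = 792.
Coefficient = C(12,7) · (-2)^7 · 3^5 = 792 · (-128) · 243 = -24634368.

-24634368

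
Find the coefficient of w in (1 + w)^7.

The general term is C(7,j)·(1)^j·(w)^(7-j); the w^1 term has j = 6.
C(7,6) = 7.
Coefficient = C(7,6) = 7.

7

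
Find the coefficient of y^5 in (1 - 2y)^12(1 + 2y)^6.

Coefficient of y^5 = Σ_{j} C(12,j)·(-2)^j·C(6,5-j)·2^(5-j) for j from 0 to 5.
= 192 + (-5760) + 42240 + (-105600) + 95040 + (-25344) = 768.

768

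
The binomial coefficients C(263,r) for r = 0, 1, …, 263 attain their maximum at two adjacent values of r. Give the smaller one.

131

For odd n = 263, C(263,r) peaks at r = (n−1)/2 and (n+1)/2; the smaller is 131.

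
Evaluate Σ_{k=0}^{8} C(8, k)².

12870

Σ C(8,k)² is the coefficient of x^8 in (1+x)^8(1+x)^8 = (1+x)^16, i.e. C(16,8) = 12870.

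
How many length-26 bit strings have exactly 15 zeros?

Choose the 15 positions: C(26,15) = 7726160.

7726160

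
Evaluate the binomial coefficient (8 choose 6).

28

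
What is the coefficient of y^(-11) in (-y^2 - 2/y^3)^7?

-672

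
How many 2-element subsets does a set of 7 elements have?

21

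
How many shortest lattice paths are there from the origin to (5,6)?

462

Each path is a sequence of 11 steps with 5 rights: C(11,5) = 462.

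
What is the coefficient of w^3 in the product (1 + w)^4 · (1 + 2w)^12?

2964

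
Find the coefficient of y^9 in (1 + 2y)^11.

The general term is C(11,j)·(1)^j·(2y)^(11-j); the y^9 term has j = 2.
C(11,2) = 55.
Coefficient = C(11,2) · 2^9 = 55 · 512 = 28160.

28160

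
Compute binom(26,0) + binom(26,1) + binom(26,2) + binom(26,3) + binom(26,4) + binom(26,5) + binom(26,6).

313912

1 + 26 + 325 + 2600 + 14950 + 65780 + 230230 = 313912.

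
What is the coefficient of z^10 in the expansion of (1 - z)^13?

The general term is C(13,j)·(1)^j·(-z)^(13-j); the z^10 term has j = 3.
C(13,3) = 286.
Coefficient = C(13,3) = 286.

286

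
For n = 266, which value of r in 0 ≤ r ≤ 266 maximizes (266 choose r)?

C(266,r) is maximized at r = 266/2 = 133.

133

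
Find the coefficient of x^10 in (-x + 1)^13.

286

The general term is C(13,j)·(-x)^j·(1)^(13-j); the x^10 term has j = 10.
C(13,10) = 286.
Coefficient = C(13,10) = 286.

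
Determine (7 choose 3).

35

C(7,3) = (7·6·5) / 3! = 210 / 6 = 35.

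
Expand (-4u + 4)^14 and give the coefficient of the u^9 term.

-537407782912

The general term is C(14,j)·(-4u)^j·(4)^(14-j); the u^9 term has j = 9.
C(14,9) = 2002.
Coefficient = C(14,9) · (-4)^9 · 4^5 = 2002 · (-262144) · 1024 = -537407782912.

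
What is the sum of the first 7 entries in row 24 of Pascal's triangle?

190051

1 + 24 + 276 + 2024 + 10626 + 42504 + 134596 = 190051.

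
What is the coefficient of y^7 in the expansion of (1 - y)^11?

-330

The general term is C(11,j)·(1)^j·(-y)^(11-j); the y^7 term has j = 4.
C(11,4) = 330.
Coefficient = C(11,4) · (-1)^7 = 330 · (-1) = -330.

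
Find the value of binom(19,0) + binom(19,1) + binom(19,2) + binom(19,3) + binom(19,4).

5036

1 + 19 + 171 + 969 + 3876 = 5036.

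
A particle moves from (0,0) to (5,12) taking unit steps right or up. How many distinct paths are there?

Each path is a sequence of 17 steps with 5 rights: C(17,5) = 6188.

6188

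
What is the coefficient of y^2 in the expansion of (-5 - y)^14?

The general term is C(14,j)·(-5)^j·(-y)^(14-j); the y^2 term has j = 12.
C(14,12) = 91.
Coefficient = C(14,12) · (-5)^12 = 91 · 244140625 = 22216796875.

22216796875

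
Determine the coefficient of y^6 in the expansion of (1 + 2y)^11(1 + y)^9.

Coefficient of y^6 = Σ_{j} C(11,j)·2^j·C(9,6-j)·1^(6-j) for j from 0 to 6.
= 84 + 2772 + 27720 + 110880 + 190080 + 133056 + 29568 = 494160.

494160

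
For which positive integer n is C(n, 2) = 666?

37

n(n−1)/2 = 666 ⇒ n(n−1) = 1332. Since 37·36 = 1332, n = 37.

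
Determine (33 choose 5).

237336

C(33,5) = (33·32·31·30·29) / 5! = 28480320 / 120 = 237336.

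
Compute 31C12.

141120525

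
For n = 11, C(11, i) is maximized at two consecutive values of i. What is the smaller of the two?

For odd n = 11, C(11,i) peaks at i = (n−1)/2 and (n+1)/2; the smaller is 5.

5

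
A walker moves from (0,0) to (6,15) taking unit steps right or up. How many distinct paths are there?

Each path is a sequence of 21 steps with 6 rights: C(21,6) = 54264.

54264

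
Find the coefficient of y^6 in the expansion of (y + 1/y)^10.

45

General term: C(10,j)·(y)^j·(1/y)^(10-j), with y-exponent 1j − 1(10−j) = 2j − 10.
Set 2j − 10 = 6: j = 8.
C(10,8) = 45; 1^8 = 1; 1^2 = 1.
Coefficient = 45 · 1 · 1 = 45.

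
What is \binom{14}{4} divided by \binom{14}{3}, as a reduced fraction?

C(n,k+1)/C(n,k) = (n−k)/(k+1) = (14−3)/(3+1) = 11/4.

11/4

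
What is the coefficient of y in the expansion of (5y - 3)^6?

-7290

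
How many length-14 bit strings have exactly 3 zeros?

364

Choose the 3 positions: C(14,3) = 364.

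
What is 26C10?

5311735

C(26,10) = (26·25·24·23·22·21·20·19·18·17) / 10! = 19275223968000 / 3628800 = 5311735.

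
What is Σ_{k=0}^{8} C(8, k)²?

By Vandermonde's identity, Σ C(8,k)² = C(16,8) = 12870.

12870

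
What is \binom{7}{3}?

C(7,3) = (7·6·5) / 3! = 210 / 6 = 35.

35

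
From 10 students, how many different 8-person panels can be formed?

45

This is C(10,8) = 45.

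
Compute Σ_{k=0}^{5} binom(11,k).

1 + 11 + 55 + 165 + 330 + 462 = 1024.

1024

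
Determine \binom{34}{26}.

18156204

C(34,26) = C(34,8) by symmetry.
C(34,8) = (34·33·32·31·30·29·28·27) / 8! = 732058145280 / 40320 = 18156204.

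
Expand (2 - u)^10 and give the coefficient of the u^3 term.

-15360

The general term is C(10,j)·(2)^j·(-u)^(10-j); the u^3 term has j = 7.
C(10,7) = 120.
Coefficient = C(10,7) · 2^7 · (-1)^3 = 120 · 128 · (-1) = -15360.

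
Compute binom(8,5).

56

C(8,5) = C(8,3) by symmetry.
C(8,3) = (8·7·6) / 3! = 336 / 6 = 56.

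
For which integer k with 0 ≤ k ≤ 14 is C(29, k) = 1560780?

7

C(29,k) increases on 0 ≤ k ≤ 14. C(29,6) = 475020 and C(29,7) = 1560780, so k = 7.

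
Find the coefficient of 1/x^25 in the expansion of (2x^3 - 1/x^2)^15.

General term: C(15,j)·(2x^3)^j·(-1/x^2)^(15-j), with x-exponent 3j − 2(15−j) = 5j − 30.
Set 5j − 30 = -25: j = 1.
C(15,1) = 15; 2^1 = 2; (-1)^14 = 1.
Coefficient = 15 · 2 · 1 = 30.

30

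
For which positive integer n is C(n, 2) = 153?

18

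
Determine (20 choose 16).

C(20,16) = C(20,4) by symmetry.
C(20,4) = (20·19·18·17) / 4! = 116280 / 24 = 4845.

4845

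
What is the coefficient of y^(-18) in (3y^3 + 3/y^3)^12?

General term: C(12,j)·(3y^3)^j·(3/y^3)^(12-j), with y-exponent 3j − 3(12−j) = 6j − 36.
Set 6j − 36 = -18: j = 3.
C(12,3) = 220; 3^3 = 27; 3^9 = 19683.
Coefficient = 220 · 27 · 19683 = 116917020.

116917020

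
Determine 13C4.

715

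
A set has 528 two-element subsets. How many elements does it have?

33

n(n−1)/2 = 528 ⇒ n(n−1) = 1056. Since 33·32 = 1056, n = 33.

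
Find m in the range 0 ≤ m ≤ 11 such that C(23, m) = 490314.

8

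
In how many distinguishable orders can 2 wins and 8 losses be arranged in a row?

Choose positions for the wins: C(10,2) = 45.

45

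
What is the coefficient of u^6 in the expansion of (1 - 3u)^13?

1250964

The general term is C(13,j)·(1)^j·(-3u)^(13-j); the u^6 term has j = 7.
C(13,7) = 1716.
Coefficient = C(13,7) · (-3)^6 = 1716 · 729 = 1250964.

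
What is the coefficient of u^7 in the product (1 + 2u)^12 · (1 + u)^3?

Coefficient of u^7 = Σ_{j} C(12,j)·2^j·C(3,7-j)·1^(7-j) for j from 4 to 7.
= 7920 + 76032 + 177408 + 101376 = 362736.

362736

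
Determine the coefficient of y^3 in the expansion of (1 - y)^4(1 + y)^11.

7

Coefficient of y^3 = Σ_{j} C(4,j)·(-1)^j·C(11,3-j)·1^(3-j) for j from 0 to 3.
= 165 + (-220) + 66 + (-4) = 7.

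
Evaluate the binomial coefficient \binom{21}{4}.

5985

C(21,4) = (21·20·19·18) / 4! = 143640 / 24 = 5985.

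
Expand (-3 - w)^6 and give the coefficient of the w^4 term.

The general term is C(6,j)·(-3)^j·(-w)^(6-j); the w^4 term has j = 2.
C(6,2) = 15.
Coefficient = C(6,2) · (-3)^2 = 15 · 9 = 135.

135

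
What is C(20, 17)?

1140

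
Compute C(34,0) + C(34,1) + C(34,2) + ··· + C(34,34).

17179869184

Setting x = 1 in (1+x)^34 gives Σ C(34,k) = 2^34 = 17179869184.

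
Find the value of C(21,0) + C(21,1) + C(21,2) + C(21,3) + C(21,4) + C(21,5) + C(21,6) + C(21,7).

198440

1 + 21 + 210 + 1330 + 5985 + 20349 + 54264 + 116280 = 198440.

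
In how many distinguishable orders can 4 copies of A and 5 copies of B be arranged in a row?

126

Choose positions for the A's: C(9,4) = 126.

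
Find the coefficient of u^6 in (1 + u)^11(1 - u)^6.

100

Coefficient of u^6 = Σ_{j} C(11,j)·1^j·C(6,6-j)·(-1)^(6-j) for j from 0 to 6.
= 1 + (-66) + 825 + (-3300) + 4950 + (-2772) + 462 = 100.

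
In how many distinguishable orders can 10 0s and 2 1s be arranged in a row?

66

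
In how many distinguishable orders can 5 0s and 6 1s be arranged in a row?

Choose positions for the 0s: C(11,5) = 462.

462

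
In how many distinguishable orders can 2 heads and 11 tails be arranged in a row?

78

Choose positions for the heads: C(13,2) = 78.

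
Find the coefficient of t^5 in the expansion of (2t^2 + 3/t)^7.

15120

General term: C(7,j)·(2t^2)^j·(3/t)^(7-j), with t-exponent 2j − 1(7−j) = 3j − 7.
Set 3j − 7 = 5: j = 4.
C(7,4) = 35; 2^4 = 16; 3^3 = 27.
Coefficient = 35 · 16 · 27 = 15120.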